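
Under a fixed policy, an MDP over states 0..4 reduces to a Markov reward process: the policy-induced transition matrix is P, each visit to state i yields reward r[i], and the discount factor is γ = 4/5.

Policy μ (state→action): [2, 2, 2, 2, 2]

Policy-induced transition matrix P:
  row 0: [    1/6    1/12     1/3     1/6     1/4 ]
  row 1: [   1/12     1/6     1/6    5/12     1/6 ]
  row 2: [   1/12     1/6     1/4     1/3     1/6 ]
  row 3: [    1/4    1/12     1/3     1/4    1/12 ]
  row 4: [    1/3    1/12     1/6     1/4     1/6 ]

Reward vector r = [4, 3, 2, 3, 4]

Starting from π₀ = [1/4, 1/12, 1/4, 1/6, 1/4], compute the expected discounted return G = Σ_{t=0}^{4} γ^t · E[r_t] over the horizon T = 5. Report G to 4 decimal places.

t=0: π = [0.2500, 0.0833, 0.2500, 0.1667, 0.2500], E[r] = 3.2500, γ^t·E[r] = 3.250000, running G = 3.250000
t=1: π = [0.1944, 0.1111, 0.2569, 0.2639, 0.1736], E[r] = 3.1111, γ^t·E[r] = 2.488889, running G = 5.738889
t=2: π = [0.1869, 0.1140, 0.2645, 0.2737, 0.1609], E[r] = 3.0833, γ^t·E[r] = 1.973333, running G = 7.712222
t=3: π = [0.1848, 0.1149, 0.2655, 0.2755, 0.1594], E[r] = 3.0787, γ^t·E[r] = 1.576296, running G = 9.288519
t=4: π = [0.1845, 0.1150, 0.2655, 0.2759, 0.1591], E[r] = 3.0781, γ^t·E[r] = 1.260795, running G = 10.549314

G = 10.5493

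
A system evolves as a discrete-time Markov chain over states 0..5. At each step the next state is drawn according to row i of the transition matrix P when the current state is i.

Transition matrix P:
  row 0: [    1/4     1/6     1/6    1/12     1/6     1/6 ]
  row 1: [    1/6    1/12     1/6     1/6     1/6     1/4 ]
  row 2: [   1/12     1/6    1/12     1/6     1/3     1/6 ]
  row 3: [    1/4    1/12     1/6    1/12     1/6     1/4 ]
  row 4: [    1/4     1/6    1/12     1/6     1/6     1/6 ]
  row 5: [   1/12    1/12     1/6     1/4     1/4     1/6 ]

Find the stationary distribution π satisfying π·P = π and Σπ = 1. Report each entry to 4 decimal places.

Balance equations π_j = Σ_i π_i·P[i][j]:
  π_0 = 1/4·π_0 + 1/6·π_1 + 1/12·π_2 + 1/4·π_3 + 1/4·π_4 + 1/12·π_5
  π_1 = 1/6·π_0 + 1/12·π_1 + 1/6·π_2 + 1/12·π_3 + 1/6·π_4 + 1/12·π_5
  π_2 = 1/6·π_0 + 1/6·π_1 + 1/12·π_2 + 1/6·π_3 + 1/12·π_4 + 1/6·π_5
  π_3 = 1/12·π_0 + 1/6·π_1 + 1/6·π_2 + 1/12·π_3 + 1/6·π_4 + 1/4·π_5
  π_4 = 1/6·π_0 + 1/6·π_1 + 1/3·π_2 + 1/6·π_3 + 1/6·π_4 + 1/4·π_5
  normalize: π_0 + π_1 + π_2 + π_3 + π_4 + π_5 = 1
Solving the linear system gives exactly π = [5463/29579, 3767/29579, 4083/29579, 4563/29579, 6079/29579, 5624/29579].

π = [0.1847, 0.1274, 0.1380, 0.1543, 0.2055, 0.1901]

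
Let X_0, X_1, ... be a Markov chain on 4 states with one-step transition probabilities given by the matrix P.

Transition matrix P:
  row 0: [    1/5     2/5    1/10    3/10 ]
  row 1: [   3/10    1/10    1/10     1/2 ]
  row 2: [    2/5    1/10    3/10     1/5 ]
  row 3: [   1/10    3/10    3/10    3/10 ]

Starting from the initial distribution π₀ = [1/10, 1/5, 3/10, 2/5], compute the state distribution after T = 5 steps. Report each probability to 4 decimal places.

t=0: π = [0.1000, 0.2000, 0.3000, 0.4000]
t=1: π = [0.2400, 0.2100, 0.2400, 0.3100]
t=2: π = [0.2380, 0.2340, 0.2100, 0.3180]
t=3: π = [0.2336, 0.2350, 0.2056, 0.3258]
t=4: π = [0.2320, 0.2352, 0.2063, 0.3264]
t=5: π = [0.2321, 0.2349, 0.2065, 0.3264]

π = [0.2321, 0.2349, 0.2065, 0.3264]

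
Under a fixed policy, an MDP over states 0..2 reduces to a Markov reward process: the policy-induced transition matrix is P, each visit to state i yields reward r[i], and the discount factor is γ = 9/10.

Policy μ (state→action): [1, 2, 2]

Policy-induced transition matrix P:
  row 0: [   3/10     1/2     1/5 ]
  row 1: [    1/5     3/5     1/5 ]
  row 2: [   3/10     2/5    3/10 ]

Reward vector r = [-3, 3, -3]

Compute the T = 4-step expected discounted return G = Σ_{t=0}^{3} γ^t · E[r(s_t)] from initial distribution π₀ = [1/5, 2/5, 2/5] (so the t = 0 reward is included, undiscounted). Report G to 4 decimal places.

G = -0.3415

t=0: π = [0.2000, 0.4000, 0.4000], E[r] = -0.6000, γ^t·E[r] = -0.600000, running G = -0.600000
t=1: π = [0.2600, 0.5000, 0.2400], E[r] = 0.0000, γ^t·E[r] = 0.000000, running G = -0.600000
t=2: π = [0.2500, 0.5260, 0.2240], E[r] = 0.1560, γ^t·E[r] = 0.126360, running G = -0.473640
t=3: π = [0.2474, 0.5302, 0.2224], E[r] = 0.1812, γ^t·E[r] = 0.132095, running G = -0.341545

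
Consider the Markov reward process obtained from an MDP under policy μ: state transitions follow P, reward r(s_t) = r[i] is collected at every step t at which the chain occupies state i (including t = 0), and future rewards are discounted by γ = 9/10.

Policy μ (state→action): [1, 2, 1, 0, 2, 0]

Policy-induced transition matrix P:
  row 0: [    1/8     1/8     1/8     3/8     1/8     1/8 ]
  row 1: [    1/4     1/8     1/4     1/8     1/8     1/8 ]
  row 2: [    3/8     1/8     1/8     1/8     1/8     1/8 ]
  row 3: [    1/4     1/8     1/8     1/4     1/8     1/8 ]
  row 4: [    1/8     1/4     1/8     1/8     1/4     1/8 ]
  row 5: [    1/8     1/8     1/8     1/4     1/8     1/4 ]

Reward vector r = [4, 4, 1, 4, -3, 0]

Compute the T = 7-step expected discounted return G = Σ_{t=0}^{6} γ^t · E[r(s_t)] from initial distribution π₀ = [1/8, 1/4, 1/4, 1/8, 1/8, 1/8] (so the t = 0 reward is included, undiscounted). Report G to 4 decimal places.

t=0: π = [0.1250, 0.2500, 0.2500, 0.1250, 0.1250, 0.1250], E[r] = 1.8750, γ^t·E[r] = 1.875000, running G = 1.875000
t=1: π = [0.2344, 0.1406, 0.1563, 0.1875, 0.1406, 0.1406], E[r] = 1.9844, γ^t·E[r] = 1.785938, running G = 3.660938
t=2: π = [0.2051, 0.1426, 0.1426, 0.2246, 0.1426, 0.1426], E[r] = 2.0039, γ^t·E[r] = 1.623164, running G = 5.284102
t=3: π = [0.2065, 0.1428, 0.1428, 0.2222, 0.1428, 0.1428], E[r] = 2.0005, γ^t·E[r] = 1.458356, running G = 6.742458
t=4: π = [0.2063, 0.1429, 0.1429, 0.2223, 0.1429, 0.1429], E[r] = 2.0001, γ^t·E[r] = 1.312240, running G = 8.054698
t=5: π = [0.2064, 0.1429, 0.1429, 0.2222, 0.1429, 0.1429], E[r] = 2.0000, γ^t·E[r] = 1.180985, running G = 9.235682
t=6: π = [0.2063, 0.1429, 0.1429, 0.2222, 0.1429, 0.1429], E[r] = 2.0000, γ^t·E[r] = 1.062883, running G = 10.298565

G = 10.2986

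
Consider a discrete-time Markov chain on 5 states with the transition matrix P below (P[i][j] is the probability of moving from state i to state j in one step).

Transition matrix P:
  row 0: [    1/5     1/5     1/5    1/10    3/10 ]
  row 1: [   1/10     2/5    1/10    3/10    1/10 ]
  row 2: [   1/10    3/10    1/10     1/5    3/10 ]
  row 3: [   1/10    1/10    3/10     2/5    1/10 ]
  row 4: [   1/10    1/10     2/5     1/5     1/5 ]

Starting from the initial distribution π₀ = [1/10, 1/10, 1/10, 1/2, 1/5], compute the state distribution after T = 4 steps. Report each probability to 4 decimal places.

t=0: π = [0.1000, 0.1000, 0.1000, 0.5000, 0.2000]
t=1: π = [0.1100, 0.1600, 0.2700, 0.3000, 0.1600]
t=2: π = [0.1110, 0.2130, 0.2190, 0.2650, 0.1920]
t=3: π = [0.1111, 0.2188, 0.2217, 0.2632, 0.1852]
t=4: π = [0.1111, 0.2211, 0.2193, 0.2634, 0.1851]

π = [0.1111, 0.2211, 0.2193, 0.2634, 0.1851]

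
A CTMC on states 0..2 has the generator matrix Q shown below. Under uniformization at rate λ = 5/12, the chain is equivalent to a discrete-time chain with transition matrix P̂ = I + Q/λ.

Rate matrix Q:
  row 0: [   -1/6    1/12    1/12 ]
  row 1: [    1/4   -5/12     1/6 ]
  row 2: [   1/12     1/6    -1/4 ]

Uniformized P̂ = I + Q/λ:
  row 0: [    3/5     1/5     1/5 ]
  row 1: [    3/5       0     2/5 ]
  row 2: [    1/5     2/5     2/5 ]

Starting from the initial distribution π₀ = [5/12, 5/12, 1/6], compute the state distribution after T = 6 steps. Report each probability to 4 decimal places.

π = [0.4782, 0.2175, 0.3043]

t=0: π = [0.4167, 0.4167, 0.1667]
t=1: π = [0.5333, 0.1500, 0.3167]
t=2: π = [0.4733, 0.2333, 0.2933]
t=3: π = [0.4827, 0.2120, 0.3053]
t=4: π = [0.4779, 0.2187, 0.3035]
t=5: π = [0.4786, 0.2170, 0.3044]
t=6: π = [0.4782, 0.2175, 0.3043]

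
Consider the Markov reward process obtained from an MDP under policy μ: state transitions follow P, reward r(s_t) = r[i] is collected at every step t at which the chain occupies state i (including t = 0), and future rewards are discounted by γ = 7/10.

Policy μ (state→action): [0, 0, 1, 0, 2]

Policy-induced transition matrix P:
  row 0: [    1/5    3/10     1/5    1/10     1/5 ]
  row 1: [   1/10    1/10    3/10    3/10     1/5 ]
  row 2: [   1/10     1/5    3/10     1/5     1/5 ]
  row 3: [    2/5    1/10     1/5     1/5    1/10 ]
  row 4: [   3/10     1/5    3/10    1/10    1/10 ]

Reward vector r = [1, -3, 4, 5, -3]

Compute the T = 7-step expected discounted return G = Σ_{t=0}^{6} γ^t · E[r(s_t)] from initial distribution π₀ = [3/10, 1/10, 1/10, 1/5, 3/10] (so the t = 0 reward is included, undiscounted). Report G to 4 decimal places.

G = 2.6522

t=0: π = [0.3000, 0.1000, 0.1000, 0.2000, 0.3000], E[r] = 0.5000, γ^t·E[r] = 0.500000, running G = 0.500000
t=1: π = [0.2500, 0.2000, 0.2500, 0.1500, 0.1500], E[r] = 0.9500, γ^t·E[r] = 0.665000, running G = 1.165000
t=2: π = [0.2000, 0.1900, 0.2600, 0.1800, 0.1700], E[r] = 1.0600, γ^t·E[r] = 0.519400, running G = 1.684400
t=3: π = [0.2080, 0.1830, 0.2620, 0.1820, 0.1650], E[r] = 1.1220, γ^t·E[r] = 0.384846, running G = 2.069246
t=4: π = [0.2084, 0.1843, 0.2610, 0.1810, 0.1653], E[r] = 1.1086, γ^t·E[r] = 0.266175, running G = 2.335421
t=5: π = [0.2082, 0.1843, 0.2611, 0.1811, 0.1654], E[r] = 1.1087, γ^t·E[r] = 0.186339, running G = 2.521760
t=6: π = [0.2082, 0.1843, 0.2611, 0.1811, 0.1654], E[r] = 1.1090, γ^t·E[r] = 0.130468, running G = 2.652228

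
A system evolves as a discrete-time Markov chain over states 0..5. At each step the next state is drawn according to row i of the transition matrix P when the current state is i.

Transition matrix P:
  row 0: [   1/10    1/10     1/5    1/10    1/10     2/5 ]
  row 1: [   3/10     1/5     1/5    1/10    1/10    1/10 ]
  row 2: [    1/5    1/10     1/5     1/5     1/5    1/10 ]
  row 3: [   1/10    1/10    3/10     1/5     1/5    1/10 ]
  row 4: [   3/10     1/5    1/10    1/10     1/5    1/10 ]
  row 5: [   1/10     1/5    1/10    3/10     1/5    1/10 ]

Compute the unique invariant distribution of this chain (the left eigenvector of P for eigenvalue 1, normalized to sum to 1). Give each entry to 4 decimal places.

Balance equations π_j = Σ_i π_i·P[i][j]:
  π_0 = 1/10·π_0 + 3/10·π_1 + 1/5·π_2 + 1/10·π_3 + 3/10·π_4 + 1/10·π_5
  π_1 = 1/10·π_0 + 1/5·π_1 + 1/10·π_2 + 1/10·π_3 + 1/5·π_4 + 1/5·π_5
  π_2 = 1/5·π_0 + 1/5·π_1 + 1/5·π_2 + 3/10·π_3 + 1/10·π_4 + 1/10·π_5
  π_3 = 1/10·π_0 + 1/10·π_1 + 1/5·π_2 + 1/5·π_3 + 1/10·π_4 + 3/10·π_5
  π_4 = 1/10·π_0 + 1/10·π_1 + 1/5·π_2 + 1/5·π_3 + 1/5·π_4 + 1/5·π_5
  normalize: π_0 + π_1 + π_2 + π_3 + π_4 + π_5 = 1
Solving the linear system gives exactly π = [4667/25749, 3781/25749, 1583/8583, 1424/8583, 1435/8583, 1325/8583].

π = [0.1812, 0.1468, 0.1844, 0.1659, 0.1672, 0.1544]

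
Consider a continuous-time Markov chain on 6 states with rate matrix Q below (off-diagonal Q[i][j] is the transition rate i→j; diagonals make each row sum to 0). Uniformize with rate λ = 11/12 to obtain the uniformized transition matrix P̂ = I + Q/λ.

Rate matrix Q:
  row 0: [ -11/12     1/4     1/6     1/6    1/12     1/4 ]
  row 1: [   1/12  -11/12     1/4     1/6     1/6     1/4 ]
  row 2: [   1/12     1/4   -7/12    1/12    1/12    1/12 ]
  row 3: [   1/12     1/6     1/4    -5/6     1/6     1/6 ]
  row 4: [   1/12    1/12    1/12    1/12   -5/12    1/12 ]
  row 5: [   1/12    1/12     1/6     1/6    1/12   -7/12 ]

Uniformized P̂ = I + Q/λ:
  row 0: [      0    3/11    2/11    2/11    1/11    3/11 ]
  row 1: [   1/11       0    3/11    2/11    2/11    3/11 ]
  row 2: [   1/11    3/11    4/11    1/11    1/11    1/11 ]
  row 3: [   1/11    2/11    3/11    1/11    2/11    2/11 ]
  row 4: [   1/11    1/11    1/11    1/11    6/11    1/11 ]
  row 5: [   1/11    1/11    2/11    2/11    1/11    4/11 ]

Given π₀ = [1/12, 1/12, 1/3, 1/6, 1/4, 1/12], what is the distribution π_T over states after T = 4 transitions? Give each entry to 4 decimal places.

t=0: π = [0.0833, 0.0833, 0.3333, 0.1667, 0.2500, 0.0833]
t=1: π = [0.0833, 0.1742, 0.2424, 0.1136, 0.2273, 0.1591]
t=2: π = [0.0833, 0.1446, 0.2314, 0.1288, 0.2204, 0.1915]
t=3: π = [0.0833, 0.1467, 0.2287, 0.1290, 0.2159, 0.1963]
t=4: π = [0.0833, 0.1460, 0.2288, 0.1297, 0.2141, 0.1980]

π = [0.0833, 0.1460, 0.2288, 0.1297, 0.2141, 0.1980]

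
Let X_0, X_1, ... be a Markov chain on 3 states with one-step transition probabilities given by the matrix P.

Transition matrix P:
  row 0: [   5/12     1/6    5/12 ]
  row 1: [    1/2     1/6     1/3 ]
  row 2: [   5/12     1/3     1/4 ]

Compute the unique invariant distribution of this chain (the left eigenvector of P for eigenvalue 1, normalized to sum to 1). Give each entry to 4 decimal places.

π = [0.4353, 0.2235, 0.3412]

Balance equations π_j = Σ_i π_i·P[i][j]:
  π_0 = 5/12·π_0 + 1/2·π_1 + 5/12·π_2
  π_1 = 1/6·π_0 + 1/6·π_1 + 1/3·π_2
  normalize: π_0 + π_1 + π_2 = 1
Solving the linear system gives exactly π = [37/85, 19/85, 29/85].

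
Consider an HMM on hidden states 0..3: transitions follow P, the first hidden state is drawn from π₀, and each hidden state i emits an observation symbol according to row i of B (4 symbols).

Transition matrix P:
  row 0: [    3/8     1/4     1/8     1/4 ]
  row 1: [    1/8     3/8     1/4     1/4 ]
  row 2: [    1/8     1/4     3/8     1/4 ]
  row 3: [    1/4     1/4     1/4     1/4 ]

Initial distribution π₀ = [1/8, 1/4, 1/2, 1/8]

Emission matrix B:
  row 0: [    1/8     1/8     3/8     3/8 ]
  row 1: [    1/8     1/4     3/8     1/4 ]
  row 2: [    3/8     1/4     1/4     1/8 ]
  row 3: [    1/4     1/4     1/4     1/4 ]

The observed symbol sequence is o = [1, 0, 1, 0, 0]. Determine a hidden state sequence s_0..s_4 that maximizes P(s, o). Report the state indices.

path = [2, 2, 2, 2, 2]

t=0: δ = [1.562e-02, 6.250e-02, 1.250e-01, 3.125e-02]  (obs o_0=1)
t=1: δ = [1.953e-03, 3.906e-03, 1.758e-02, 7.812e-03]  ψ = [2, 2, 2, 2]  (obs o_1=0)
t=2: δ = [2.747e-04, 1.099e-03, 1.648e-03, 1.099e-03]  ψ = [2, 2, 2, 2]  (obs o_2=1)
t=3: δ = [3.433e-05, 5.150e-05, 2.317e-04, 1.030e-04]  ψ = [3, 1, 2, 2]  (obs o_3=0)
t=4: δ = [3.621e-06, 7.242e-06, 3.259e-05, 1.448e-05]  ψ = [2, 2, 2, 2]  (obs o_4=0)
backtrack: best end state = 2; path = [2, 2, 2, 2, 2]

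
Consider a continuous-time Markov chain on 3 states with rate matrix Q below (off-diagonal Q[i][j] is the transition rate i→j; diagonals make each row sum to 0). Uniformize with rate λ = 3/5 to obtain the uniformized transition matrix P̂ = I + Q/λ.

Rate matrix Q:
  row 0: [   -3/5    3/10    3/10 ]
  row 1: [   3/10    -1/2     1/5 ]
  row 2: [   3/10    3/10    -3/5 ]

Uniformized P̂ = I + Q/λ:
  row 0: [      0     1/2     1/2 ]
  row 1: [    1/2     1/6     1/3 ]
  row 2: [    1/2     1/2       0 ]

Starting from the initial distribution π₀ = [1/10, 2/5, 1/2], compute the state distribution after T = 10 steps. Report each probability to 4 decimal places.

t=0: π = [0.1000, 0.4000, 0.5000]
t=1: π = [0.4500, 0.3667, 0.1833]
t=2: π = [0.2750, 0.3778, 0.3472]
t=3: π = [0.3625, 0.3741, 0.2634]
t=4: π = [0.3188, 0.3753, 0.3059]
t=5: π = [0.3406, 0.3749, 0.2845]
t=6: π = [0.3297, 0.3750, 0.2953]
t=7: π = [0.3352, 0.3750, 0.2899]
t=8: π = [0.3324, 0.3750, 0.2926]
t=9: π = [0.3338, 0.3750, 0.2912]
t=10: π = [0.3331, 0.3750, 0.2919]

π = [0.3331, 0.3750, 0.2919]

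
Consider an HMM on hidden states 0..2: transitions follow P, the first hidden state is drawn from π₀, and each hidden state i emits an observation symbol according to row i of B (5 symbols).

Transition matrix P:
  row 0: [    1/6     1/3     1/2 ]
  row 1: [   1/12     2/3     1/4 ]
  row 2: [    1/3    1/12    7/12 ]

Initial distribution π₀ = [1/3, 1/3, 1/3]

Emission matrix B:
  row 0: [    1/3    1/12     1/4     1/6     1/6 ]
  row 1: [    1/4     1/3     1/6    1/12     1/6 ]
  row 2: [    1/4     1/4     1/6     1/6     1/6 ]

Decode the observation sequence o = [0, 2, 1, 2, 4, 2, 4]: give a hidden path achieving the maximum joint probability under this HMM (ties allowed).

path = [1, 1, 1, 1, 1, 1, 1]

t=0: δ = [1.111e-01, 8.333e-02, 8.333e-02]  (obs o_0=0)
t=1: δ = [6.944e-03, 9.259e-03, 9.259e-03]  ψ = [2, 1, 0]  (obs o_1=2)
t=2: δ = [2.572e-04, 2.058e-03, 1.350e-03]  ψ = [2, 1, 2]  (obs o_2=1)
t=3: δ = [1.125e-04, 2.286e-04, 1.313e-04]  ψ = [2, 1, 2]  (obs o_3=2)
t=4: δ = [7.293e-06, 2.540e-05, 1.276e-05]  ψ = [2, 1, 2]  (obs o_4=4)
t=5: δ = [1.064e-06, 2.823e-06, 1.241e-06]  ψ = [2, 1, 2]  (obs o_5=2)
t=6: δ = [6.894e-08, 3.136e-07, 1.206e-07]  ψ = [2, 1, 2]  (obs o_6=4)
backtrack: best end state = 1; path = [1, 1, 1, 1, 1, 1, 1]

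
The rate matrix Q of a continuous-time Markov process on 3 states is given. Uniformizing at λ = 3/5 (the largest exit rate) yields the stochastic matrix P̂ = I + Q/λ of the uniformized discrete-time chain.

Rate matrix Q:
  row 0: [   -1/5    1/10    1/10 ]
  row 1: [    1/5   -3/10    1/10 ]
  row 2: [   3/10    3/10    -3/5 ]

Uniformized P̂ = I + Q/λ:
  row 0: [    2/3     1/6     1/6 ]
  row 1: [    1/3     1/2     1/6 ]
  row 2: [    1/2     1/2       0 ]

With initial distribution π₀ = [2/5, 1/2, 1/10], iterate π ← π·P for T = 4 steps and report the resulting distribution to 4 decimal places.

π = [0.5339, 0.3233, 0.1428]

t=0: π = [0.4000, 0.5000, 0.1000]
t=1: π = [0.4833, 0.3667, 0.1500]
t=2: π = [0.5194, 0.3389, 0.1417]
t=3: π = [0.5301, 0.3269, 0.1431]
t=4: π = [0.5339, 0.3233, 0.1428]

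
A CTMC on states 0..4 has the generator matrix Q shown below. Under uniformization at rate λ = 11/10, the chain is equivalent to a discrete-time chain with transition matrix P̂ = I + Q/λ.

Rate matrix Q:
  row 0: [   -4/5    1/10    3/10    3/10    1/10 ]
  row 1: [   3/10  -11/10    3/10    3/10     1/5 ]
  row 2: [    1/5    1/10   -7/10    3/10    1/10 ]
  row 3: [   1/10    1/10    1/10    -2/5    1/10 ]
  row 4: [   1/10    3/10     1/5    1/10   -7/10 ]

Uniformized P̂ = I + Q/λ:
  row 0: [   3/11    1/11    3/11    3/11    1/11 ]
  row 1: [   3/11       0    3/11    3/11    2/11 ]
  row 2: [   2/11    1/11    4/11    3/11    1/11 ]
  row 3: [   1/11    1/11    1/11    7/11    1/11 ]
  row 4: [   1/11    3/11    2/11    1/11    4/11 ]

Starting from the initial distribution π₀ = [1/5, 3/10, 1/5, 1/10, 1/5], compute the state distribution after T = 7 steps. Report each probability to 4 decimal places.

π = [0.1580, 0.1064, 0.2086, 0.3886, 0.1383]

t=0: π = [0.2000, 0.3000, 0.2000, 0.1000, 0.2000]
t=1: π = [0.2000, 0.1000, 0.2545, 0.2727, 0.1727]
t=2: π = [0.1686, 0.1132, 0.2306, 0.3405, 0.1471]
t=3: π = [0.1631, 0.1074, 0.2184, 0.3698, 0.1413]
t=4: π = [0.1599, 0.1068, 0.2125, 0.3815, 0.1392]
t=5: π = [0.1587, 0.1065, 0.2100, 0.3861, 0.1386]
t=6: π = [0.1582, 0.1064, 0.2090, 0.3879, 0.1384]
t=7: π = [0.1580, 0.1064, 0.2086, 0.3886, 0.1383]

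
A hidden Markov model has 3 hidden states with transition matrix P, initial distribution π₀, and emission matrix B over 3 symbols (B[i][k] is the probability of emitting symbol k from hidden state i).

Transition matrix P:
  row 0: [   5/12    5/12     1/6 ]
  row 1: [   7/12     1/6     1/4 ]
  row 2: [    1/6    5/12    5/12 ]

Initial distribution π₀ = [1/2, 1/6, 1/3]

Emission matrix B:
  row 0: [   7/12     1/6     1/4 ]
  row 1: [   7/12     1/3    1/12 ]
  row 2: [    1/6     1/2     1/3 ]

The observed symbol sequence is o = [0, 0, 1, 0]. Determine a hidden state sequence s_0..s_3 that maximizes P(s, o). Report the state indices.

path = [0, 0, 1, 0]

t=0: δ = [2.917e-01, 9.722e-02, 5.556e-02]  (obs o_0=0)
t=1: δ = [7.089e-02, 7.089e-02, 8.102e-03]  ψ = [0, 0, 0]  (obs o_1=0)
t=2: δ = [6.892e-03, 9.846e-03, 8.861e-03]  ψ = [1, 0, 1]  (obs o_2=1)
t=3: δ = [3.350e-03, 2.154e-03, 6.154e-04]  ψ = [1, 2, 2]  (obs o_3=0)
backtrack: best end state = 0; path = [0, 0, 1, 0]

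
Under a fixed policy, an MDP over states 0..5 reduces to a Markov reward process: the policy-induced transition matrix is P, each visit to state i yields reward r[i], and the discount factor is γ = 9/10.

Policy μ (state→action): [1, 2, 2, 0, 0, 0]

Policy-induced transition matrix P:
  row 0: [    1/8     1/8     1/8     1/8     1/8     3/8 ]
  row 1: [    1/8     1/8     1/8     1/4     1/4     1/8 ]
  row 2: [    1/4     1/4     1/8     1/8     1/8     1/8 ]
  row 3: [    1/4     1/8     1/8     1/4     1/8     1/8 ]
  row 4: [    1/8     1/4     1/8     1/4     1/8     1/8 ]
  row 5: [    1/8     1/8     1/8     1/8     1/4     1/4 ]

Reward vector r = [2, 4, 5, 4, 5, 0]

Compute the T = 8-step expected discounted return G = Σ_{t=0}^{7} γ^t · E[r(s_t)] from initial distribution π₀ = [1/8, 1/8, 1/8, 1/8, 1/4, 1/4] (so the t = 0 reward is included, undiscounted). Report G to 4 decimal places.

t=0: π = [0.1250, 0.1250, 0.1250, 0.1250, 0.2500, 0.2500], E[r] = 3.1250, γ^t·E[r] = 3.125000, running G = 3.125000
t=1: π = [0.1563, 0.1719, 0.1250, 0.1875, 0.1719, 0.1875], E[r] = 3.2344, γ^t·E[r] = 2.910938, running G = 6.035938
t=2: π = [0.1641, 0.1621, 0.1250, 0.1914, 0.1699, 0.1875], E[r] = 3.2168, γ^t·E[r] = 2.605605, running G = 8.641543
t=3: π = [0.1646, 0.1619, 0.1250, 0.1904, 0.1687, 0.1895], E[r] = 3.2068, γ^t·E[r] = 2.337748, running G = 10.979291
t=4: π = [0.1644, 0.1617, 0.1250, 0.1901, 0.1689, 0.1898], E[r] = 3.2058, γ^t·E[r] = 2.103312, running G = 13.082603
t=5: π = [0.1644, 0.1617, 0.1250, 0.1901, 0.1689, 0.1898], E[r] = 3.2058, γ^t·E[r] = 1.893006, running G = 14.975609
t=6: π = [0.1644, 0.1617, 0.1250, 0.1901, 0.1689, 0.1898], E[r] = 3.2059, γ^t·E[r] = 1.703728, running G = 16.679337
t=7: π = [0.1644, 0.1617, 0.1250, 0.1901, 0.1689, 0.1898], E[r] = 3.2059, γ^t·E[r] = 1.533359, running G = 18.212696

G = 18.2127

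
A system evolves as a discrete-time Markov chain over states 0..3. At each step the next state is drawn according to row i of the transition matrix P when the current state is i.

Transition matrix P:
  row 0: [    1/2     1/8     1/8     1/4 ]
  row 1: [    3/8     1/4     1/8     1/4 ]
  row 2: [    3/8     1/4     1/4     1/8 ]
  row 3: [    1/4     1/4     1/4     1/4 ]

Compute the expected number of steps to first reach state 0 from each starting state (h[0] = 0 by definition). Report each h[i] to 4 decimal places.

h = [0.0000, 2.8861, 2.8354, 3.2405]

First-step conditioning: h[0] = 0; for i ≠ 0, h[i] = 1 + Σ_k P[i][k]·h[k].
  h[1] = 1 + 1/4·h[1] + 1/8·h[2] + 1/4·h[3]
  h[2] = 1 + 1/4·h[1] + 1/4·h[2] + 1/8·h[3]
  h[3] = 1 + 1/4·h[1] + 1/4·h[2] + 1/4·h[3]
Solving the 3×3 linear system over states ≠ 0 gives exactly h = [0, 228/79, 224/79, 256/79] (h[0] = 0 is the target).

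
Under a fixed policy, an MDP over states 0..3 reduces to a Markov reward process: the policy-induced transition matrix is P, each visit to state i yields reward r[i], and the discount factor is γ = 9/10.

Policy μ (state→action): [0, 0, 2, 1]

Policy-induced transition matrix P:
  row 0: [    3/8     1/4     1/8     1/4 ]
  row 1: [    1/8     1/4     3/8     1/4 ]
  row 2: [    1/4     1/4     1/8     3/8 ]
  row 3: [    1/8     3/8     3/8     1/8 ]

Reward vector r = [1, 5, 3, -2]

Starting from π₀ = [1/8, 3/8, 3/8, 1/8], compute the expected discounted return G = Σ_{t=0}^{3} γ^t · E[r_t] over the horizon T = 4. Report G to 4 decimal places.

G = 7.3543

t=0: π = [0.1250, 0.3750, 0.3750, 0.1250], E[r] = 2.8750, γ^t·E[r] = 2.875000, running G = 2.875000
t=1: π = [0.2031, 0.2656, 0.2500, 0.2813], E[r] = 1.7188, γ^t·E[r] = 1.546875, running G = 4.421875
t=2: π = [0.2070, 0.2852, 0.2617, 0.2461], E[r] = 1.9258, γ^t·E[r] = 1.559883, running G = 5.981758
t=3: π = [0.2095, 0.2808, 0.2578, 0.2520], E[r] = 1.8828, γ^t·E[r] = 1.372570, running G = 7.354328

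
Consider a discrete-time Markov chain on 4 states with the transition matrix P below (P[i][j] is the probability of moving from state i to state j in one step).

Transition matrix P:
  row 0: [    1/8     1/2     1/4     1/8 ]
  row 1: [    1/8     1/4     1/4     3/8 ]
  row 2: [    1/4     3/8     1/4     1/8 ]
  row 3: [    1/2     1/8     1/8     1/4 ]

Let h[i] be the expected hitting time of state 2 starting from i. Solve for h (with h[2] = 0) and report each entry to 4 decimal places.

h = [4.5373, 4.6567, 0.0000, 5.1343]

First-step conditioning: h[2] = 0; for i ≠ 2, h[i] = 1 + Σ_k P[i][k]·h[k].
  h[0] = 1 + 1/8·h[0] + 1/2·h[1] + 1/8·h[3]
  h[1] = 1 + 1/8·h[0] + 1/4·h[1] + 3/8·h[3]
  h[3] = 1 + 1/2·h[0] + 1/8·h[1] + 1/4·h[3]
Solving the 3×3 linear system over states ≠ 2 gives exactly h = [304/67, 312/67, 0, 344/67] (h[2] = 0 is the target).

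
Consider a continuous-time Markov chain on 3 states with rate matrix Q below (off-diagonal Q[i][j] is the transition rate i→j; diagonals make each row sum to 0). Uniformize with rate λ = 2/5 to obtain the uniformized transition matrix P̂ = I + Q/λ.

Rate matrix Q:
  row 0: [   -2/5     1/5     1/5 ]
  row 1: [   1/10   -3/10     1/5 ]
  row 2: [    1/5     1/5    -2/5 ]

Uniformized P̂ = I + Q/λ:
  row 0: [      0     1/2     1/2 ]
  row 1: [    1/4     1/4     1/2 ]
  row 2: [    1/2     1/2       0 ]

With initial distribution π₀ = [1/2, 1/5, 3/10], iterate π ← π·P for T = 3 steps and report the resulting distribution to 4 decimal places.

π = [0.2594, 0.4031, 0.3375]

t=0: π = [0.5000, 0.2000, 0.3000]
t=1: π = [0.2000, 0.4500, 0.3500]
t=2: π = [0.2875, 0.3875, 0.3250]
t=3: π = [0.2594, 0.4031, 0.3375]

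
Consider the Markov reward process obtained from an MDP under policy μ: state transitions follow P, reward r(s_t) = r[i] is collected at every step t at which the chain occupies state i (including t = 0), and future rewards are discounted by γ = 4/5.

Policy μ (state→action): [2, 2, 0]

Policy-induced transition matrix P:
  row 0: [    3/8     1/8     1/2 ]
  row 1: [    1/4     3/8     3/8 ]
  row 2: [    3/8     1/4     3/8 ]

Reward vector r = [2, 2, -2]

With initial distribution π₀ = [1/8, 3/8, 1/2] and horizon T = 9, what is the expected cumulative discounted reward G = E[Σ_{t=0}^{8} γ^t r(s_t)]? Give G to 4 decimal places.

G = 1.1849

t=0: π = [0.1250, 0.3750, 0.5000], E[r] = 0.0000, γ^t·E[r] = 0.000000, running G = 0.000000
t=1: π = [0.3281, 0.2813, 0.3906], E[r] = 0.4375, γ^t·E[r] = 0.350000, running G = 0.350000
t=2: π = [0.3398, 0.2441, 0.4160], E[r] = 0.3359, γ^t·E[r] = 0.215000, running G = 0.565000
t=3: π = [0.3445, 0.2380, 0.4175], E[r] = 0.3301, γ^t·E[r] = 0.169000, running G = 0.734000
t=4: π = [0.3452, 0.2367, 0.4181], E[r] = 0.3278, γ^t·E[r] = 0.134250, running G = 0.868250
t=5: π = [0.3454, 0.2364, 0.4182], E[r] = 0.3274, γ^t·E[r] = 0.107275, running G = 0.975525
t=6: π = [0.3454, 0.2364, 0.4182], E[r] = 0.3273, γ^t·E[r] = 0.085798, running G = 1.061323
t=7: π = [0.3455, 0.2364, 0.4182], E[r] = 0.3273, γ^t·E[r] = 0.068635, running G = 1.129958
t=8: π = [0.3455, 0.2364, 0.4182], E[r] = 0.3273, γ^t·E[r] = 0.054907, running G = 1.184865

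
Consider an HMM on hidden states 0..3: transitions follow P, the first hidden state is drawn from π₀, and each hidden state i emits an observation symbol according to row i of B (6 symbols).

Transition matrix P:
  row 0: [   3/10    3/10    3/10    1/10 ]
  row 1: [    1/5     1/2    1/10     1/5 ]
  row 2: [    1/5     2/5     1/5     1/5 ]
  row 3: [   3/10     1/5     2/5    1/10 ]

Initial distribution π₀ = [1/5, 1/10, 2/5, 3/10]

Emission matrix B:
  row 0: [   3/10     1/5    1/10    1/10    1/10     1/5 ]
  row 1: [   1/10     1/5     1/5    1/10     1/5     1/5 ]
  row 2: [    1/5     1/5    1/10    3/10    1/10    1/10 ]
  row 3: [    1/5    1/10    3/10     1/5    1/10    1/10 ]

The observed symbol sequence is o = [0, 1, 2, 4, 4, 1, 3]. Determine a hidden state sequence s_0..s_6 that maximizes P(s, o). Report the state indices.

path = [2, 1, 1, 1, 1, 1, 1]

t=0: δ = [6.000e-02, 1.000e-02, 8.000e-02, 6.000e-02]  (obs o_0=0)
t=1: δ = [3.600e-03, 6.400e-03, 4.800e-03, 1.600e-03]  ψ = [0, 2, 3, 2]  (obs o_1=1)
t=2: δ = [1.280e-04, 6.400e-04, 1.080e-04, 3.840e-04]  ψ = [1, 1, 0, 1]  (obs o_2=2)
t=3: δ = [1.280e-05, 6.400e-05, 1.536e-05, 1.280e-05]  ψ = [1, 1, 3, 1]  (obs o_3=4)
t=4: δ = [1.280e-06, 6.400e-06, 6.400e-07, 1.280e-06]  ψ = [1, 1, 1, 1]  (obs o_4=4)
t=5: δ = [2.560e-07, 6.400e-07, 1.280e-07, 1.280e-07]  ψ = [1, 1, 1, 1]  (obs o_5=1)
t=6: δ = [1.280e-08, 3.200e-08, 2.304e-08, 2.560e-08]  ψ = [1, 1, 0, 1]  (obs o_6=3)
backtrack: best end state = 1; path = [2, 1, 1, 1, 1, 1, 1]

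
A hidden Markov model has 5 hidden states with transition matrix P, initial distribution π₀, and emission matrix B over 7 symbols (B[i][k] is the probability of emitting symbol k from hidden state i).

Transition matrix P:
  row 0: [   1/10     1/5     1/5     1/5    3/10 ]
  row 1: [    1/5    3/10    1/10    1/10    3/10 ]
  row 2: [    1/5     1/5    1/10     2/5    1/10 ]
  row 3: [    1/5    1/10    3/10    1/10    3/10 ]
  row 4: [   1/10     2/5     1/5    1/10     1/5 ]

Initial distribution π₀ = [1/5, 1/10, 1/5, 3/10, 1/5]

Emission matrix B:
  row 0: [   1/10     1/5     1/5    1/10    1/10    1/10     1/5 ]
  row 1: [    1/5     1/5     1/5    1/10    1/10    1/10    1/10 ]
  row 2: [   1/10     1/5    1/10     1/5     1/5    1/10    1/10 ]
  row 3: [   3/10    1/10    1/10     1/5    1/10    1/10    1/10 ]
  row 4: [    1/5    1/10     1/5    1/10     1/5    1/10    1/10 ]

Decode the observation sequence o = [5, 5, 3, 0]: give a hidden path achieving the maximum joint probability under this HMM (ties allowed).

t=0: δ = [2.000e-02, 1.000e-02, 2.000e-02, 3.000e-02, 2.000e-02]  (obs o_0=5)
t=1: δ = [6.000e-04, 8.000e-04, 9.000e-04, 8.000e-04, 9.000e-04]  ψ = [3, 4, 3, 2, 3]  (obs o_1=5)
t=2: δ = [1.800e-05, 3.600e-05, 4.800e-05, 7.200e-05, 2.400e-05]  ψ = [2, 4, 3, 2, 1]  (obs o_2=3)
t=3: δ = [1.440e-06, 2.160e-06, 2.160e-06, 5.760e-06, 4.320e-06]  ψ = [3, 1, 3, 2, 3]  (obs o_3=0)
backtrack: best end state = 3; path = [2, 3, 2, 3]

path = [2, 3, 2, 3]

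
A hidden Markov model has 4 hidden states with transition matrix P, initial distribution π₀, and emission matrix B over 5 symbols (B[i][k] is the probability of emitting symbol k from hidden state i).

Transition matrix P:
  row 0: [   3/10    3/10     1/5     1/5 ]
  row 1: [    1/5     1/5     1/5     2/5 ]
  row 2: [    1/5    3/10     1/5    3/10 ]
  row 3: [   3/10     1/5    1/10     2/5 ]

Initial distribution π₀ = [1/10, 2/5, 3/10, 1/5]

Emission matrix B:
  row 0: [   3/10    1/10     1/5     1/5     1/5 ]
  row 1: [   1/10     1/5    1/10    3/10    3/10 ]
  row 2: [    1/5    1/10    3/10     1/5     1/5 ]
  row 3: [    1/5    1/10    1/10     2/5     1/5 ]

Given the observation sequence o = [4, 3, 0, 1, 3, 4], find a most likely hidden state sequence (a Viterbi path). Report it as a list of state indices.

t=0: δ = [2.000e-02, 1.200e-01, 6.000e-02, 4.000e-02]  (obs o_0=4)
t=1: δ = [4.800e-03, 7.200e-03, 4.800e-03, 1.920e-02]  ψ = [1, 1, 1, 1]  (obs o_1=3)
t=2: δ = [1.728e-03, 3.840e-04, 3.840e-04, 1.536e-03]  ψ = [3, 3, 3, 3]  (obs o_2=0)
t=3: δ = [5.184e-05, 1.037e-04, 3.456e-05, 6.144e-05]  ψ = [0, 0, 0, 3]  (obs o_3=1)
t=4: δ = [4.147e-06, 6.221e-06, 4.147e-06, 1.659e-05]  ψ = [1, 1, 1, 1]  (obs o_4=3)
t=5: δ = [9.953e-07, 9.953e-07, 3.318e-07, 1.327e-06]  ψ = [3, 3, 3, 3]  (obs o_5=4)
backtrack: best end state = 3; path = [1, 3, 0, 1, 3, 3]

path = [1, 3, 0, 1, 3, 3]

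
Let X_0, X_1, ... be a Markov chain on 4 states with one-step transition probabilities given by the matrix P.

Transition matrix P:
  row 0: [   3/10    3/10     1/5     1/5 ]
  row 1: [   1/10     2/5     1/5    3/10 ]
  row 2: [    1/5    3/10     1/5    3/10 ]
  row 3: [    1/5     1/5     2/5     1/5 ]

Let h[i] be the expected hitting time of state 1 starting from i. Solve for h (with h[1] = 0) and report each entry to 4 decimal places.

First-step conditioning: h[1] = 0; for i ≠ 1, h[i] = 1 + Σ_k P[i][k]·h[k].
  h[0] = 1 + 3/10·h[0] + 1/5·h[2] + 1/5·h[3]
  h[2] = 1 + 1/5·h[0] + 1/5·h[2] + 3/10·h[3]
  h[3] = 1 + 1/5·h[0] + 2/5·h[2] + 1/5·h[3]
Solving the 3×3 linear system over states ≠ 1 gives exactly h = [245/68, 0, 495/136, 135/34] (h[1] = 0 is the target).

h = [3.6029, 0.0000, 3.6397, 3.9706]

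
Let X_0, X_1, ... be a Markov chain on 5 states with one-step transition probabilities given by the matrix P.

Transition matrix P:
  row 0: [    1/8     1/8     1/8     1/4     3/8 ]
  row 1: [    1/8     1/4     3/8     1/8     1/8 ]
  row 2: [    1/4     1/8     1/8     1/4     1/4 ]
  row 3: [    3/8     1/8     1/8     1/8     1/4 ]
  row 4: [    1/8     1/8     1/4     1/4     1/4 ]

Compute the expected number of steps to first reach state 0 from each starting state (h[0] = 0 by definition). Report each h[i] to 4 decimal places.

First-step conditioning: h[0] = 0; for i ≠ 0, h[i] = 1 + Σ_k P[i][k]·h[k].
  h[1] = 1 + 1/4·h[1] + 3/8·h[2] + 1/8·h[3] + 1/8·h[4]
  h[2] = 1 + 1/8·h[1] + 1/8·h[2] + 1/4·h[3] + 1/4·h[4]
  h[3] = 1 + 1/8·h[1] + 1/8·h[2] + 1/8·h[3] + 1/4·h[4]
  h[4] = 1 + 1/8·h[1] + 1/4·h[2] + 1/4·h[3] + 1/4·h[4]
Solving the 4×4 linear system over states ≠ 0 gives exactly h = [0, 4600/923, 4032/923, 3584/923, 4536/923] (h[0] = 0 is the target).

h = [0.0000, 4.9837, 4.3684, 3.8830, 4.9144]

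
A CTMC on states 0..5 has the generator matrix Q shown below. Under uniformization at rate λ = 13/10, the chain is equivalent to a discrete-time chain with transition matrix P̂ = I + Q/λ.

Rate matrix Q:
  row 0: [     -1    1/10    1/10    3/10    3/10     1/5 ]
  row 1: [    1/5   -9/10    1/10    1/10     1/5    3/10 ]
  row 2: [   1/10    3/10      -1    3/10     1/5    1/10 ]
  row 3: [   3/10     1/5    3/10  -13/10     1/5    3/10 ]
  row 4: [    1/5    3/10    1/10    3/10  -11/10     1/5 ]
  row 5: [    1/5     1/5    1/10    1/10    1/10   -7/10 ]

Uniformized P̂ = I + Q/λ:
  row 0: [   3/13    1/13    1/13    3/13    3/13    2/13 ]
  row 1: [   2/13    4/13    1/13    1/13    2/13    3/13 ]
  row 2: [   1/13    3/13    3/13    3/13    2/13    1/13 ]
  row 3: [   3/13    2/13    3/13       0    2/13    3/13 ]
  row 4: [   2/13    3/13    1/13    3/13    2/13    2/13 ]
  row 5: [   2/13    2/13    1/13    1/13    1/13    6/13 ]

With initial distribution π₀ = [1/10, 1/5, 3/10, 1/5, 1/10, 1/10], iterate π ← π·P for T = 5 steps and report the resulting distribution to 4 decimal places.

π = [0.1681, 0.1906, 0.1152, 0.1331, 0.1480, 0.2450]

t=0: π = [0.1000, 0.2000, 0.3000, 0.2000, 0.1000, 0.1000]
t=1: π = [0.1538, 0.2077, 0.1538, 0.1385, 0.1538, 0.1923]
t=2: π = [0.1645, 0.1976, 0.1219, 0.1373, 0.1509, 0.2278]
t=3: π = [0.1677, 0.1926, 0.1168, 0.1336, 0.1490, 0.2403]
t=4: π = [0.1680, 0.1910, 0.1155, 0.1333, 0.1483, 0.2439]
t=5: π = [0.1681, 0.1906, 0.1152, 0.1331, 0.1480, 0.2450]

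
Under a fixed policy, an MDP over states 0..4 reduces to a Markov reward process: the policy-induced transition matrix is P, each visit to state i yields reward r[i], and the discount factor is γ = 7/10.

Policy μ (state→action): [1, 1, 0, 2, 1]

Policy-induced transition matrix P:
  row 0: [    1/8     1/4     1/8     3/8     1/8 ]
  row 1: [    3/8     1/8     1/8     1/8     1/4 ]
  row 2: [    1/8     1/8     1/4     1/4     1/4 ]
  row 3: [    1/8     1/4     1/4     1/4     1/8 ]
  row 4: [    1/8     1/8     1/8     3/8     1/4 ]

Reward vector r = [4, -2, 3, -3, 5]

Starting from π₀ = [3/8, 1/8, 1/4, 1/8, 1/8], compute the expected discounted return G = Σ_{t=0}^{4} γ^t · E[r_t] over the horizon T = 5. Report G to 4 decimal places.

G = 3.9199

t=0: π = [0.3750, 0.1250, 0.2500, 0.1250, 0.1250], E[r] = 2.2500, γ^t·E[r] = 2.250000, running G = 2.250000
t=1: π = [0.1563, 0.1875, 0.1719, 0.2969, 0.1875], E[r] = 0.8125, γ^t·E[r] = 0.568750, running G = 2.818750
t=2: π = [0.1719, 0.1816, 0.1836, 0.2695, 0.1934], E[r] = 1.0332, γ^t·E[r] = 0.506270, running G = 3.325020
t=3: π = [0.1704, 0.1802, 0.1816, 0.2729, 0.1948], E[r] = 1.0215, γ^t·E[r] = 0.350369, running G = 3.675389
t=4: π = [0.1700, 0.1804, 0.1818, 0.2731, 0.1946], E[r] = 1.0183, γ^t·E[r] = 0.244496, running G = 3.919885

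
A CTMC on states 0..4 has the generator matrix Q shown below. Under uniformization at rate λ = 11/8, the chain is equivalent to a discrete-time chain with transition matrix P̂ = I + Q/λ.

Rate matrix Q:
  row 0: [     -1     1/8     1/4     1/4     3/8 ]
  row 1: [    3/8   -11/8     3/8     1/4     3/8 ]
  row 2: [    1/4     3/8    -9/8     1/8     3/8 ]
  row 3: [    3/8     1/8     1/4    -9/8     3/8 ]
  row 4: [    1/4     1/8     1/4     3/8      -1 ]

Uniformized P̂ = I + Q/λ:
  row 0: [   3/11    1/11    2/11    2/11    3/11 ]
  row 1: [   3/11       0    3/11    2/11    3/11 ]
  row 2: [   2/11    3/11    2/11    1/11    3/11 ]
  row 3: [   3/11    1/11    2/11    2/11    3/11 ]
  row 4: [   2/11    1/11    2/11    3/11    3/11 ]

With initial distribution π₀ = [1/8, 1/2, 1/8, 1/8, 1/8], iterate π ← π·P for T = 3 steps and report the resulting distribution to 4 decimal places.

π = [0.2308, 0.1136, 0.1933, 0.1895, 0.2727]

t=0: π = [0.1250, 0.5000, 0.1250, 0.1250, 0.1250]
t=1: π = [0.2500, 0.0682, 0.2273, 0.1818, 0.2727]
t=2: π = [0.2273, 0.1260, 0.1880, 0.1860, 0.2727]
t=3: π = [0.2308, 0.1136, 0.1933, 0.1895, 0.2727]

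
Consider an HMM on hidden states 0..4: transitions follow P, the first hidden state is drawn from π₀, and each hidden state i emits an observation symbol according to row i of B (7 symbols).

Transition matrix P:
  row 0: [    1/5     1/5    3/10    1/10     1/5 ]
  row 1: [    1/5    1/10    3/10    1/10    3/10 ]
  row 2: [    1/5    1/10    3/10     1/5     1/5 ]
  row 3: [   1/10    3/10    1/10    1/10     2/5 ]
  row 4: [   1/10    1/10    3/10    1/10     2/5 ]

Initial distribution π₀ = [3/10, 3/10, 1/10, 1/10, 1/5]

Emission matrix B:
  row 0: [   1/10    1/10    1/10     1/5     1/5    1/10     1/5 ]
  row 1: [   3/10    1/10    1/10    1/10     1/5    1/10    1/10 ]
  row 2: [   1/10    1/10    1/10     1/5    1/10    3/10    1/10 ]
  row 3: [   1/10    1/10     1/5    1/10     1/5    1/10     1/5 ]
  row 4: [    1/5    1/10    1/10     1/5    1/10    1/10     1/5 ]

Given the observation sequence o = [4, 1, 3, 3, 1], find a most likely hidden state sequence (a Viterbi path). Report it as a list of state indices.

path = [1, 4, 4, 4, 4]

t=0: δ = [6.000e-02, 6.000e-02, 1.000e-02, 2.000e-02, 2.000e-02]  (obs o_0=4)
t=1: δ = [1.200e-03, 1.200e-03, 1.800e-03, 6.000e-04, 1.800e-03]  ψ = [0, 0, 0, 0, 1]  (obs o_1=1)
t=2: δ = [7.200e-05, 2.400e-05, 1.080e-04, 3.600e-05, 1.440e-04]  ψ = [2, 0, 2, 2, 4]  (obs o_2=3)
t=3: δ = [4.320e-06, 1.440e-06, 8.640e-06, 2.160e-06, 1.152e-05]  ψ = [2, 0, 4, 2, 4]  (obs o_3=3)
t=4: δ = [1.728e-07, 1.152e-07, 3.456e-07, 1.728e-07, 4.608e-07]  ψ = [2, 4, 4, 2, 4]  (obs o_4=1)
backtrack: best end state = 4; path = [1, 4, 4, 4, 4]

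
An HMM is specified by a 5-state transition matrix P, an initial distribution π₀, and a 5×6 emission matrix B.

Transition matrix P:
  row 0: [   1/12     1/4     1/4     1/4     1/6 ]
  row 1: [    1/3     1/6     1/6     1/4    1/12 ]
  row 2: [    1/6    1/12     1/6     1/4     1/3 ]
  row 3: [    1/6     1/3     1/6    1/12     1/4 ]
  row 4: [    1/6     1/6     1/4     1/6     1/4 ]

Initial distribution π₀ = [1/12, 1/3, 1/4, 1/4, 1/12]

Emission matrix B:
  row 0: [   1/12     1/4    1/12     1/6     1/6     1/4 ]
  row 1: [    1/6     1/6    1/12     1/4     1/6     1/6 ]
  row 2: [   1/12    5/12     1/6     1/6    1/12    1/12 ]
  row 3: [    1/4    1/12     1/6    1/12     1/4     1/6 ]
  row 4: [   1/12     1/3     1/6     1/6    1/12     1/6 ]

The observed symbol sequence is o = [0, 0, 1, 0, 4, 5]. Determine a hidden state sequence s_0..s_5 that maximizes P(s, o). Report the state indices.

path = [3, 1, 0, 3, 1, 0]

t=0: δ = [6.944e-03, 5.556e-02, 2.083e-02, 6.250e-02, 6.944e-03]  (obs o_0=0)
t=1: δ = [1.543e-03, 3.472e-03, 8.681e-04, 3.472e-03, 1.302e-03]  ψ = [1, 3, 3, 1, 3]  (obs o_1=0)
t=2: δ = [2.894e-04, 1.929e-04, 2.411e-04, 7.234e-05, 2.894e-04]  ψ = [1, 3, 1, 1, 3]  (obs o_2=1)
t=3: δ = [5.358e-06, 1.206e-05, 6.028e-06, 1.808e-05, 6.698e-06]  ψ = [1, 0, 0, 0, 2]  (obs o_3=0)
t=4: δ = [6.698e-07, 1.005e-06, 2.512e-07, 7.535e-07, 3.768e-07]  ψ = [1, 3, 3, 1, 3]  (obs o_4=4)
t=5: δ = [8.372e-08, 4.186e-08, 1.395e-08, 4.186e-08, 3.140e-08]  ψ = [1, 3, 0, 1, 3]  (obs o_5=5)
backtrack: best end state = 0; path = [3, 1, 0, 3, 1, 0]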